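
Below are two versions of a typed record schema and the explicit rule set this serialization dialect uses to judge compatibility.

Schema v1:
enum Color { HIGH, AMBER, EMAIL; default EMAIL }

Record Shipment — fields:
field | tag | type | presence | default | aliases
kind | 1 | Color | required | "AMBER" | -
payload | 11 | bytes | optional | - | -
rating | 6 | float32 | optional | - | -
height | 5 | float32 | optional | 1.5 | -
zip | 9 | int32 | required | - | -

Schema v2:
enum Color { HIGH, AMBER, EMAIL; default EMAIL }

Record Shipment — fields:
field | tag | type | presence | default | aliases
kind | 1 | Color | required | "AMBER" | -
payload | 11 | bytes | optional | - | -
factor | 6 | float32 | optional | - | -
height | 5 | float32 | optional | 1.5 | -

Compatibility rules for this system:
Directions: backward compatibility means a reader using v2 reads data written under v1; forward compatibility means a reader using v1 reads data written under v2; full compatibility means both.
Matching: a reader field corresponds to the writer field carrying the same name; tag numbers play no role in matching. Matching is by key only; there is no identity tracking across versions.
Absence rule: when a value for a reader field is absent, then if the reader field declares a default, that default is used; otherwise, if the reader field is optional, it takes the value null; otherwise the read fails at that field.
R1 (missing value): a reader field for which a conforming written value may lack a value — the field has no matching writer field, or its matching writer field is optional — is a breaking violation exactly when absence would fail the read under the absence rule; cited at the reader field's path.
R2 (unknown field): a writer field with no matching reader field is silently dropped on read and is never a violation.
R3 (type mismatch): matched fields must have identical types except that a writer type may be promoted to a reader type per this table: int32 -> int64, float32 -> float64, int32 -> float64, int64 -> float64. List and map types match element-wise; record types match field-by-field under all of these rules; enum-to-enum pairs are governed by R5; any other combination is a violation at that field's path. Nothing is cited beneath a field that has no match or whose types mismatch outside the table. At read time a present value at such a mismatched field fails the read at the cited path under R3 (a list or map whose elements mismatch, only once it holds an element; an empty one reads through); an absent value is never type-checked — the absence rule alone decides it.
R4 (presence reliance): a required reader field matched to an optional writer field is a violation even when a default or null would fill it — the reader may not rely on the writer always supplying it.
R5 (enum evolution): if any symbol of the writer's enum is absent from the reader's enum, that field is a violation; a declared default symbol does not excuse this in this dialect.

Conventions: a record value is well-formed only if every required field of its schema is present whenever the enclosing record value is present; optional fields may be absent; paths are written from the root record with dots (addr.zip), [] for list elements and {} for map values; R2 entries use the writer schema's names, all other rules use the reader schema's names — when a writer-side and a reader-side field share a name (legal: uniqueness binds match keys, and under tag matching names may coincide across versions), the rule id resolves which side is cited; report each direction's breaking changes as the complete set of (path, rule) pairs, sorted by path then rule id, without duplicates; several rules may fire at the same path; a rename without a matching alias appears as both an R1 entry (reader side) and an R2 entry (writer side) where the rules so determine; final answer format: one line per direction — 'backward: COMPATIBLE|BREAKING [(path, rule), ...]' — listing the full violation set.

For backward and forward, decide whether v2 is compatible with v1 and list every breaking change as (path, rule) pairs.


each type pair in Shipment: writer, then reader
backward for Shipment (reader v2, writer v1):
  kind: paired with writer kind (Color -> Color; writer required)
  payload: paired with writer payload (bytes -> bytes; writer optional)
  factor: no writer match
  height: paired with writer height (float32 -> float32; writer optional)
  rating (writer side), unknown to reader
  zip (writer side), unknown to reader
  => backward verdict for Shipment: COMPATIBLE, no violations
forward for Shipment (reader v1, writer v2):
  kind: paired with writer kind (Color -> Color; writer required)
  payload: paired with writer payload (bytes -> bytes; writer optional)
  rating: no writer match
  height: paired with writer height (float32 -> float32; writer optional)
  zip: no writer match
  factor (writer side), unknown to reader
  R1 fires at zip
  => forward: BREAKING (1)

backward: COMPATIBLE []; forward: BREAKING [(zip, R1)]


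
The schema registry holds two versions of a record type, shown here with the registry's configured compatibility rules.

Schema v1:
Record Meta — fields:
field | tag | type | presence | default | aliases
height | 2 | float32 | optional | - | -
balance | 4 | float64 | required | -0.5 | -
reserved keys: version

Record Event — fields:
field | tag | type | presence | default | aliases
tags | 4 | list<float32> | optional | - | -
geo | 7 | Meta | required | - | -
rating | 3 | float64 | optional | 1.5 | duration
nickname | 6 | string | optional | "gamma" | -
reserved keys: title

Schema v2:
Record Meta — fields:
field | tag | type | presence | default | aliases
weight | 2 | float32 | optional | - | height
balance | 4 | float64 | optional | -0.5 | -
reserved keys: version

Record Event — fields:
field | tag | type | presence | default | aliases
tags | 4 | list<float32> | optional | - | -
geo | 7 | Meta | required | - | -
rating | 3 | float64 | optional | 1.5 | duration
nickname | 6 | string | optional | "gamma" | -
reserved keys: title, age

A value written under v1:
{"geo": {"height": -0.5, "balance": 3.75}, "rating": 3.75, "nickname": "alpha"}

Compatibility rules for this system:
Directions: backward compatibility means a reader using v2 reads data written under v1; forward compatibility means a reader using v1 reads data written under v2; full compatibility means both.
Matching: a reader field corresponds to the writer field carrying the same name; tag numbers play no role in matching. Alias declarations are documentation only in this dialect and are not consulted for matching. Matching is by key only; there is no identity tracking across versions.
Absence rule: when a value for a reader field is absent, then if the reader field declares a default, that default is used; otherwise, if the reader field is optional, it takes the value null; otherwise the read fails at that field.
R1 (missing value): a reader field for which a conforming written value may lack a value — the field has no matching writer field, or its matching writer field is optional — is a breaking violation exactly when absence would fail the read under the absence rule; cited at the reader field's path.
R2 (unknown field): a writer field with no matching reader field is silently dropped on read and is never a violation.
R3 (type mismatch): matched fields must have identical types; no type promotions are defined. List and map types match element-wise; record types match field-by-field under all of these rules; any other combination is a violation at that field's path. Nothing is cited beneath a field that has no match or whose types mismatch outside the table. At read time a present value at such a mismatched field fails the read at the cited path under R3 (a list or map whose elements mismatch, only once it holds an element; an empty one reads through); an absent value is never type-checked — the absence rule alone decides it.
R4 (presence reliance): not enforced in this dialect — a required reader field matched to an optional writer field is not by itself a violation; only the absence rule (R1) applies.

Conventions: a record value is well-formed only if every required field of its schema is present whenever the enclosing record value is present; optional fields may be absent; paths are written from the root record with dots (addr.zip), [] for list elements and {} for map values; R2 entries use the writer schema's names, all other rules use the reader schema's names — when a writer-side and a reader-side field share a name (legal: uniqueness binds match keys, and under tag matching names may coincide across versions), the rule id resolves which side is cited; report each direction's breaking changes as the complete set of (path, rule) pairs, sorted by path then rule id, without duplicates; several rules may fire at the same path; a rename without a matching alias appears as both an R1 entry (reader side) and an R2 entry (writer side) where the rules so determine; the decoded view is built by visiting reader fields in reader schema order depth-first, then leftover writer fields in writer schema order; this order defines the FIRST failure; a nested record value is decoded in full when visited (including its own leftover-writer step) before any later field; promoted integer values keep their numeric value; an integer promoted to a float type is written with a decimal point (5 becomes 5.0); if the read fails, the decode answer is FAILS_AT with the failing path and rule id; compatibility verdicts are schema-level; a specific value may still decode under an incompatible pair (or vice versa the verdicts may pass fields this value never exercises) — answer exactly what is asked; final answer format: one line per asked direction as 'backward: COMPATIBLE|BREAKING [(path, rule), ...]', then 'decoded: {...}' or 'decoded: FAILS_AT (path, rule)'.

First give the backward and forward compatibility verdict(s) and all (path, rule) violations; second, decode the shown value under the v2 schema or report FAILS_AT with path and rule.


backward: COMPATIBLE []; forward: COMPATIBLE []; decoded: {"tags": null, "geo": {"weight": null, "balance": 3.75}, "rating": 3.75, "nickname": "alpha"}

each type pair in Event: writer, then reader
backward on Event — v2 reading data written by v1:
  tags: list<float32> -> list<float32>, writer optional; from tags
  geo: Meta -> Meta, writer required; from geo
  rating: float64 -> float64, writer optional; from rating
  nickname: string -> string, writer optional; from nickname
  geo.weight: no writer match
  geo.balance: float64 -> float64, writer required; from geo.balance
  geo.height (writer side), unknown to reader
  => backward: COMPATIBLE
forward on Event — v1 reading data written by v2:
  tags: list<float32> -> list<float32>, writer optional; from tags
  geo: Meta -> Meta, writer required; from geo
  rating: float64 -> float64, writer optional; from rating
  nickname: string -> string, writer optional; from nickname
  geo.height: no writer match
  geo.balance: float64 -> float64, writer optional; from geo.balance
  geo.weight (writer side), unknown to reader
  => forward: COMPATIBLE
decode (reader v2):
  tags := null (absent, optional -> null)
  geo.weight := null (absent, optional -> null)
  geo.balance := 3.75
  writer geo.height: unknown -> dropped
  rating := 3.75
  nickname := "alpha"
  => decoded: {"tags": null, "geo": {"weight": null, "balance": 3.75}, "rating": 3.75, "nickname": "alpha"}


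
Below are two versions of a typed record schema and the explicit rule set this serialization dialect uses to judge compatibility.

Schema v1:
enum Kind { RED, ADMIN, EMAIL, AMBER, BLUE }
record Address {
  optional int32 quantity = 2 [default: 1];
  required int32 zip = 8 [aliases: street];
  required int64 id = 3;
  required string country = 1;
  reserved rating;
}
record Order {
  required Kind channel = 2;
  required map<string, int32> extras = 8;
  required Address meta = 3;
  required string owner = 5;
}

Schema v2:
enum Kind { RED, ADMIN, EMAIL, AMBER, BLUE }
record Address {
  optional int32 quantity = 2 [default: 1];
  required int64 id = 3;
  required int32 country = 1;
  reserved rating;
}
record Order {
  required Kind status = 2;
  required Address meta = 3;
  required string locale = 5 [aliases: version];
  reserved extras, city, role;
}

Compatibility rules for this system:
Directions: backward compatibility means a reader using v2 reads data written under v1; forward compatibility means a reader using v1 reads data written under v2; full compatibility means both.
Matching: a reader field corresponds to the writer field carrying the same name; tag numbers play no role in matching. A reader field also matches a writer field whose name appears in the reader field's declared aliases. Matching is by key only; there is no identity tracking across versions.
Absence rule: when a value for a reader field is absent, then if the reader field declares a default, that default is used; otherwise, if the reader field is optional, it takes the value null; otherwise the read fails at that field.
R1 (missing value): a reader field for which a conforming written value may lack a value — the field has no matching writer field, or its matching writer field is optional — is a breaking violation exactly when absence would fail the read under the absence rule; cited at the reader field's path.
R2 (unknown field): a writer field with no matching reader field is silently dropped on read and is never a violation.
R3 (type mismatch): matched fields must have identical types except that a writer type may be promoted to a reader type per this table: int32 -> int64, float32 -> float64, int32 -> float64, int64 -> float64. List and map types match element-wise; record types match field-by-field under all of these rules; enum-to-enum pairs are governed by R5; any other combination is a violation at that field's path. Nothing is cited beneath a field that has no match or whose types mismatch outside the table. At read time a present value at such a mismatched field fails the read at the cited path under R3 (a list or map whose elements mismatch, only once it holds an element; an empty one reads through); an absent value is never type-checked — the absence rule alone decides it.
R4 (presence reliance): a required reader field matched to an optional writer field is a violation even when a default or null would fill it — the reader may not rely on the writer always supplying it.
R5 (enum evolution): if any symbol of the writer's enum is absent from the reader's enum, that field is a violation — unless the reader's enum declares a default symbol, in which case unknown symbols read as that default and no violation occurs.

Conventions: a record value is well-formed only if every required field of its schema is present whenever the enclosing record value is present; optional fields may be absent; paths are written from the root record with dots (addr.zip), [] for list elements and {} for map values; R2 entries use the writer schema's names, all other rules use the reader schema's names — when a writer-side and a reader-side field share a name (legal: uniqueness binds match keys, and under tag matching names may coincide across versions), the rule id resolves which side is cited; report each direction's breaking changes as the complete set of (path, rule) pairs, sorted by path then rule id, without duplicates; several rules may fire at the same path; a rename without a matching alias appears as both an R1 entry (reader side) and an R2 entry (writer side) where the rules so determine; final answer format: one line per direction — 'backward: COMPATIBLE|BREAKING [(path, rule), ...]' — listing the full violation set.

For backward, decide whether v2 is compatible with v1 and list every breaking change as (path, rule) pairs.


backward: BREAKING [(locale, R1), (meta.country, R3), (status, R1)]

arrows below run writer -> reader for Order
backward analysis of Order with v2 as reader and v1 as writer:
  status: no writer-side match
  meta <- meta (Address -> Address, writer required)
  locale: no writer-side match
  writer channel: unknown to reader
  writer extras: unknown to reader
  writer owner: unknown to reader
  meta.quantity <- meta.quantity (int32 -> int32, writer optional)
  meta.id <- meta.id (int64 -> int64, writer required)
  meta.country <- meta.country (string -> int32, writer required)
  writer meta.zip: unknown to reader
  rule R1 violated at locale
  rule R3 violated at meta.country
  rule R1 violated at status
  => backward: BREAKING (3)
checking off the Order differences that do not matter here:
  removed field extras from record Order (its key "extras" joins the reserved list) -> its effect on Order is confined to the forward direction, not asked
  removed field zip from record Address -> its effect on Order is confined to the forward direction, not asked


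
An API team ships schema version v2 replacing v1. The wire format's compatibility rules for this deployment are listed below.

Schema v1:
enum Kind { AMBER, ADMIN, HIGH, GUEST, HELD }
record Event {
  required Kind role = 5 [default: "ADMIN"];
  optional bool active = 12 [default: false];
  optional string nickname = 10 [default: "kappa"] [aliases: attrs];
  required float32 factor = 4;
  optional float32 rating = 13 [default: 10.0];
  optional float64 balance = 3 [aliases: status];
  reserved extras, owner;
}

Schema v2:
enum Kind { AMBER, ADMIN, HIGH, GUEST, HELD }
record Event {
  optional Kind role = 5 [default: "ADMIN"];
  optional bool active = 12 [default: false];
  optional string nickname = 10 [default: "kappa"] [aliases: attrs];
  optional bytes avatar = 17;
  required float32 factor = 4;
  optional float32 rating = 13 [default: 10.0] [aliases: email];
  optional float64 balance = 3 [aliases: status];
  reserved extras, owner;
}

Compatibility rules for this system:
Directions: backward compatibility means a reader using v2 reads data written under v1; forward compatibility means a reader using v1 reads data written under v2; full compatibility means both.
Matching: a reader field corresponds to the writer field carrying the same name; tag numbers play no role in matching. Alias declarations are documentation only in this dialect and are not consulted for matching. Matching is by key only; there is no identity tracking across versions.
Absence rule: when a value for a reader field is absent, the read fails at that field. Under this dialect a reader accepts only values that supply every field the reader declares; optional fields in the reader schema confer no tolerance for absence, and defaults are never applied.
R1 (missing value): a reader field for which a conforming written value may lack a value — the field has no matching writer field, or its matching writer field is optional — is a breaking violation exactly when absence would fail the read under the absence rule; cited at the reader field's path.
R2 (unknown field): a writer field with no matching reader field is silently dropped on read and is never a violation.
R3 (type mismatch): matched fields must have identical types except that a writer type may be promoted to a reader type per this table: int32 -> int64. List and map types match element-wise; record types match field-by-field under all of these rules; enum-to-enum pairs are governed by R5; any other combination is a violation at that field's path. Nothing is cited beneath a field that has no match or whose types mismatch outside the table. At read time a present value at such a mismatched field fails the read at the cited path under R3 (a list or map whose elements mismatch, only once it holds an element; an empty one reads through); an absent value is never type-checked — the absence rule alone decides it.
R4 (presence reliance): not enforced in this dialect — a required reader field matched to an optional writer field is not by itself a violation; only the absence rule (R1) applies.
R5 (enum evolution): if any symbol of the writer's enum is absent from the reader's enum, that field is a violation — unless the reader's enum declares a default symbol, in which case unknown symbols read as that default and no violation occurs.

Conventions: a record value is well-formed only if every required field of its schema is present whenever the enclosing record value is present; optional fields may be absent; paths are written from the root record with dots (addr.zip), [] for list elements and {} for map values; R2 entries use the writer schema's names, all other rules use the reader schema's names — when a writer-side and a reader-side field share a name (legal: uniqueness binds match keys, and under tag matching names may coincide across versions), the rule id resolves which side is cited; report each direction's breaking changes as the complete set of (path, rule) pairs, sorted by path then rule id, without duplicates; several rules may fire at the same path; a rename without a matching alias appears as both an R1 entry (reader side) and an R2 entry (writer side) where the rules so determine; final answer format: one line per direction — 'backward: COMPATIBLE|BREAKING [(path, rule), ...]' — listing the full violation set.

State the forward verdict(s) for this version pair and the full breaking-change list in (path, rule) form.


arrows below run writer -> reader for Event
forward on Event — v1 reading data written by v2:
  role: paired with writer role (Kind -> Kind; writer optional)
  active: paired with writer active (bool -> bool; writer optional)
  nickname: paired with writer nickname (string -> string; writer optional)
  factor: paired with writer factor (float32 -> float32; writer required)
  rating: paired with writer rating (float32 -> float32; writer optional)
  balance: paired with writer balance (float64 -> float64; writer optional)
  avatar (writer side), unknown to reader
  R1 fires at active
  R1 fires at balance
  R1 fires at nickname
  R1 fires at rating
  R1 fires at role
  => forward verdict for Event: BREAKING, 5 violation(s)
the other Event changes do not affect what is asked:
  added field avatar to record Event: optional bytes, tag 17 (in v2 it sits immediately before factor) -> its effect on Event is confined to the backward direction, not asked

forward: BREAKING [(active, R1), (balance, R1), (nickname, R1), (rating, R1), (role, R1)]


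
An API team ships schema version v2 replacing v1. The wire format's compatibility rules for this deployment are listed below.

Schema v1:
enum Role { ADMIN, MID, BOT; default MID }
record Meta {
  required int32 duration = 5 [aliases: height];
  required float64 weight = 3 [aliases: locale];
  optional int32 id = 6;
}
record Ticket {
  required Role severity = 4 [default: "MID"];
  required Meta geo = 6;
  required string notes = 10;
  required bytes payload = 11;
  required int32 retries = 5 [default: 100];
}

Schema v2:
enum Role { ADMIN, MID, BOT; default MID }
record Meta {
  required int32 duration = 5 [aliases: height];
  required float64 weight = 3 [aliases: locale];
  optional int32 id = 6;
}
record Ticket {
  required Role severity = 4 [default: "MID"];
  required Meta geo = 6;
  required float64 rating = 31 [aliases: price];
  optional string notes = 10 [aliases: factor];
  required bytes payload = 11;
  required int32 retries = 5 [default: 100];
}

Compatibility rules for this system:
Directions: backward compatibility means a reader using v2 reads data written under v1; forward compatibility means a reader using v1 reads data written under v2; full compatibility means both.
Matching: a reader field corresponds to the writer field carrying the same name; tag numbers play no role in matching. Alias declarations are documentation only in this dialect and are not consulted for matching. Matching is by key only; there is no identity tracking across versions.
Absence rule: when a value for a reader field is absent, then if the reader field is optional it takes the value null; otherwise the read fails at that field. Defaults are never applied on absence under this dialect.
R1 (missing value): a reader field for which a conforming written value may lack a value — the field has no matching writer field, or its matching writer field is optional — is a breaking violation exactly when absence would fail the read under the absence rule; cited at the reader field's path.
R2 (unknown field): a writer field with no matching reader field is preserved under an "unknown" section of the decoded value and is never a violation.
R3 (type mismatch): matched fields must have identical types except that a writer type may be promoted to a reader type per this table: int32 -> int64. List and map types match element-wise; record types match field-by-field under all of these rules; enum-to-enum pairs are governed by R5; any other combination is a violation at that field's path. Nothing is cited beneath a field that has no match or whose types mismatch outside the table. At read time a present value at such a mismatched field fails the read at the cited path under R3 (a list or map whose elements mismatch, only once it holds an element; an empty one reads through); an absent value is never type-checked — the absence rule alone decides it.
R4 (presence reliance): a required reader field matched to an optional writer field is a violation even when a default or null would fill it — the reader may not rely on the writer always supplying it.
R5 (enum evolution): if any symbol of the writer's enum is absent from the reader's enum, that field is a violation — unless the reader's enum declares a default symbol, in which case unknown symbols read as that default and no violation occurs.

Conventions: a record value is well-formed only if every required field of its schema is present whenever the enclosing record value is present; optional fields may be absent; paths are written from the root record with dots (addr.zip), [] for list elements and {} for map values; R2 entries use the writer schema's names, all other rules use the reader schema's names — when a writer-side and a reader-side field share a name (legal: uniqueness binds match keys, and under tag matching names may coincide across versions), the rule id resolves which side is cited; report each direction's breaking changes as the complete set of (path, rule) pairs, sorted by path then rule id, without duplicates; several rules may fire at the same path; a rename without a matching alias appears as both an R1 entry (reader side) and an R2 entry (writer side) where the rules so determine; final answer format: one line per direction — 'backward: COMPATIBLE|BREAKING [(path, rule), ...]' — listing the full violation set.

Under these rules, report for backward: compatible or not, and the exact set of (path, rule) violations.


in Ticket below, arrows point writer -> reader
backward analysis of Ticket with v2 as reader and v1 as writer:
  severity: paired with writer severity (Role -> Role; writer required)
  geo: paired with writer geo (Meta -> Meta; writer required)
  rating: no writer-side match
  notes: paired with writer notes (string -> string; writer required)
  payload: paired with writer payload (bytes -> bytes; writer required)
  retries: paired with writer retries (int32 -> int32; writer required)
  geo.duration: paired with writer geo.duration (int32 -> int32; writer required)
  geo.weight: paired with writer geo.weight (float64 -> float64; writer required)
  geo.id: paired with writer geo.id (int32 -> int32; writer optional)
  rule R1 violated at rating
  backward on Ticket therefore BREAKING (1)
diffs on Ticket not affecting the asked answer:
  field notes in record Ticket: required changed to optional -> affects forward compatibility only, which is not asked

backward: BREAKING [(rating, R1)]


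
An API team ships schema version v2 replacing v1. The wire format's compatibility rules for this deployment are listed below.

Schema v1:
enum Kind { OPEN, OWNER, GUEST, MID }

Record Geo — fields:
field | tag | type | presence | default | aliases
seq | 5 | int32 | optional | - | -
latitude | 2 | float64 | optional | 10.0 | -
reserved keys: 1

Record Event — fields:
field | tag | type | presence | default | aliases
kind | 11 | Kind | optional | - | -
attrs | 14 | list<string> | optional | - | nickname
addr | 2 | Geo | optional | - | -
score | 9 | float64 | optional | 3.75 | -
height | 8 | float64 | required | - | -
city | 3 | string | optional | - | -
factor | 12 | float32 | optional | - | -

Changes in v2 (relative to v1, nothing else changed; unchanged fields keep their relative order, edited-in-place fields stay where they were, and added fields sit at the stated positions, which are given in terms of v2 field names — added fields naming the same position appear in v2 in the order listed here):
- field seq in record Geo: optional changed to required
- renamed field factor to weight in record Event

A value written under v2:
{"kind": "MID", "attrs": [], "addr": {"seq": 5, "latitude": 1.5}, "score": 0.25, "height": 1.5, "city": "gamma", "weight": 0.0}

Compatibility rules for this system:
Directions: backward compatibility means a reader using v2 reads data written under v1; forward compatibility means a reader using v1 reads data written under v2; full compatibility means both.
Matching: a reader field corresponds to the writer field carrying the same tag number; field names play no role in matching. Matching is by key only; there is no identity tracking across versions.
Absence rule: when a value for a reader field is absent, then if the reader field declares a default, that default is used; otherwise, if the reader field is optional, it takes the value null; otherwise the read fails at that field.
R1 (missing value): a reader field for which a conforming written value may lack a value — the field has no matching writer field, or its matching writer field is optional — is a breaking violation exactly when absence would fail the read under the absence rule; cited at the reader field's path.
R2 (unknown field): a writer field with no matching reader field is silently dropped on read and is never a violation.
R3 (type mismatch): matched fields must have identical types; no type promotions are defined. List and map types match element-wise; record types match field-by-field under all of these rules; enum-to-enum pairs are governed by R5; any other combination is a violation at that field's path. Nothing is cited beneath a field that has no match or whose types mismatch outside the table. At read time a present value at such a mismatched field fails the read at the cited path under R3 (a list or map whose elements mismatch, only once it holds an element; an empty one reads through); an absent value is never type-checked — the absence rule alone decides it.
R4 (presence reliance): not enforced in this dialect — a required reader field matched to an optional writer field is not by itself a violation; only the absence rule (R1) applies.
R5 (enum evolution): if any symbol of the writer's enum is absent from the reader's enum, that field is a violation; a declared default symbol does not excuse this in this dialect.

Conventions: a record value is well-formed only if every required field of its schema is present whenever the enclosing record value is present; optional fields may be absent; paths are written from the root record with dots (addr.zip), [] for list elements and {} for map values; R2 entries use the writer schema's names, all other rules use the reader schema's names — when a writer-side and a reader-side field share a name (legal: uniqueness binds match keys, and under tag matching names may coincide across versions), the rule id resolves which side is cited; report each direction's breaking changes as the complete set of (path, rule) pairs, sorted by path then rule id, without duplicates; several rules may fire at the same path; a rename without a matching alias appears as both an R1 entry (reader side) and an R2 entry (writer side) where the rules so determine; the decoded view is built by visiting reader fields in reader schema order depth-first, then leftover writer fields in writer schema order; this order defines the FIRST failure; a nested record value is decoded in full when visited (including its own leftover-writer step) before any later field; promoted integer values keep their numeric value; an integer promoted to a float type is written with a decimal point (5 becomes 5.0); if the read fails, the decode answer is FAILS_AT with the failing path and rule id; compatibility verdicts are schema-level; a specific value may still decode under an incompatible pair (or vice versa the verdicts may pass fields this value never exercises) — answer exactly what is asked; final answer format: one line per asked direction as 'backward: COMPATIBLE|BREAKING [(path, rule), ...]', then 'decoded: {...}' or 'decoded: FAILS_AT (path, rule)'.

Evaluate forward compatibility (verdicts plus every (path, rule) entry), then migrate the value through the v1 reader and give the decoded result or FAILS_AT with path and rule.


forward: COMPATIBLE []; decoded: {"kind": "MID", "attrs": [], "addr": {"seq": 5, "latitude": 1.5}, "score": 0.25, "height": 1.5, "city": "gamma", "factor": 0.0}

arrows below run writer -> reader for Event
forward analysis of Event with v1 as reader and v2 as writer:
  kind <- kind (Kind -> Kind, writer optional)
  attrs <- attrs (list<string> -> list<string>, writer optional)
  addr <- addr (Geo -> Geo, writer optional)
  score <- score (float64 -> float64, writer optional)
  height <- height (float64 -> float64, writer required)
  city <- city (string -> string, writer optional)
  factor <- weight (float32 -> float32, writer optional)
  addr.seq <- addr.seq (int32 -> int32, writer required)
  addr.latitude <- addr.latitude (float64 -> float64, writer optional)
  => no violations; forward on Event: COMPATIBLE
migrating the Event value to v1:
  kind := "MID"
  attrs := []
  addr.seq := 5
  addr.latitude := 1.5
  score := 0.25
  height := 1.5
  city := "gamma"
  factor := 0.0 (from writer weight)
  => decoded: {"kind": "MID", "attrs": [], "addr": {"seq": 5, "latitude": 1.5}, "score": 0.25, "height": 1.5, "city": "gamma", "factor": 0.0}
the other Event changes do not affect what is asked:
  field seq in record Geo: optional changed to required -> fires only in the backward direction of Event, which is not asked here
  renamed field factor to weight in record Event -> inert for the asked Event verdict: nothing fires


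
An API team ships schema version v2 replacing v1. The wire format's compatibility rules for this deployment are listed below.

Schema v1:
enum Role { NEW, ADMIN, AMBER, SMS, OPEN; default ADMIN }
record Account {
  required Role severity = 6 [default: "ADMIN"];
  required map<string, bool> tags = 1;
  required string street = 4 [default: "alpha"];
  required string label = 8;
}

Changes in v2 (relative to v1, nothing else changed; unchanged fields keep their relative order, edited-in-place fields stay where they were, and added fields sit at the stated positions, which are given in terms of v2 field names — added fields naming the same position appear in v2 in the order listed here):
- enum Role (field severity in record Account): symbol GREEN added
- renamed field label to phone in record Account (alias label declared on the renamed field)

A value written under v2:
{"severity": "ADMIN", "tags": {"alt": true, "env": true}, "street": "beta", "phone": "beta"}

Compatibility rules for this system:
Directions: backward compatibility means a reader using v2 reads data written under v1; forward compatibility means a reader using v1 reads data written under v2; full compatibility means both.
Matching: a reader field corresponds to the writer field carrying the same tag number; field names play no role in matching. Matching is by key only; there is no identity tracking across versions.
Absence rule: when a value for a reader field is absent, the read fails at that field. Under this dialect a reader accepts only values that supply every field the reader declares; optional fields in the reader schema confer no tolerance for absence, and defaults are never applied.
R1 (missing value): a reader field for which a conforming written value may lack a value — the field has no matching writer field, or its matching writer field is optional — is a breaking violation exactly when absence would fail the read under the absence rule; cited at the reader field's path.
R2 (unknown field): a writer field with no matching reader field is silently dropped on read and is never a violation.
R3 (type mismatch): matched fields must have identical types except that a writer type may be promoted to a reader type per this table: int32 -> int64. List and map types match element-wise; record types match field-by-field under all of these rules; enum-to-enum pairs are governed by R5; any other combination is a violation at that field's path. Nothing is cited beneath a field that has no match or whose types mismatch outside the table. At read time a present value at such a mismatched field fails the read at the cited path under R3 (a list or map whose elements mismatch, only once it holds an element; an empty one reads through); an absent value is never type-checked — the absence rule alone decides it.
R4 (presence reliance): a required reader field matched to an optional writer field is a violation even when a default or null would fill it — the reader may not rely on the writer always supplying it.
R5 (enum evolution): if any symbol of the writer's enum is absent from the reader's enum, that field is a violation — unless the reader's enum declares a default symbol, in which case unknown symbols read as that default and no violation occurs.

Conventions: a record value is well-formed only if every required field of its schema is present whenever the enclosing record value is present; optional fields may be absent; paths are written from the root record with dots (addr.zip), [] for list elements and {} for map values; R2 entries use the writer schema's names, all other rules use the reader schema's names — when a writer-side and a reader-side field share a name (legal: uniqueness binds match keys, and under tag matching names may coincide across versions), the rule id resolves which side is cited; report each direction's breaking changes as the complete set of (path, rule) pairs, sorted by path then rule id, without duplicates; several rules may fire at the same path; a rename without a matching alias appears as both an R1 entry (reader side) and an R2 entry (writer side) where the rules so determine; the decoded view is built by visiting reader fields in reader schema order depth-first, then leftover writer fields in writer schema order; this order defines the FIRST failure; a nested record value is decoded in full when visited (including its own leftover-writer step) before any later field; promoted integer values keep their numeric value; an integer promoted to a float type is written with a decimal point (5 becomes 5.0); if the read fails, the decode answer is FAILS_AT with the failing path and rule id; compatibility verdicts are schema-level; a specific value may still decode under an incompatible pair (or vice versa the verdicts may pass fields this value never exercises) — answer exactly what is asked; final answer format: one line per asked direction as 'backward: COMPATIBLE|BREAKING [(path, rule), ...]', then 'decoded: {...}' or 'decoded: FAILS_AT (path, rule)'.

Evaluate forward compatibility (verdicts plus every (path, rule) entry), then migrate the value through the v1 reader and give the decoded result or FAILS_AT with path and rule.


each type pair in Account: writer, then reader
forward for Account (reader v1, writer v2):
  writer required, Role -> Role: reader severity maps from writer severity
  writer required, map<string, bool> -> map<string, bool>: reader tags maps from writer tags
  writer required, string -> string: reader street maps from writer street
  writer required, string -> string: reader label maps from writer phone
  nothing fires on Account: forward is COMPATIBLE
decoding the Account value with the v1 reader:
  severity := "ADMIN"
  tags := {"alt": true, "env": true}
  street := "beta"
  label := "beta" (from writer phone)
  => decoded: {"severity": "ADMIN", "tags": {"alt": true, "env": true}, "street": "beta", "label": "beta"}
remaining Account differences; none change what is asked:
  enum Role (field severity in record Account): symbol GREEN added -> no rule fires on it in Account's dialect; the asked verdict holds
  renamed field label to phone in record Account (alias label declared on the renamed field) -> no rule fires on it in Account's dialect; the asked verdict holds

forward: COMPATIBLE []; decoded: {"severity": "ADMIN", "tags": {"alt": true, "env": true}, "street": "beta", "label": "beta"}
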